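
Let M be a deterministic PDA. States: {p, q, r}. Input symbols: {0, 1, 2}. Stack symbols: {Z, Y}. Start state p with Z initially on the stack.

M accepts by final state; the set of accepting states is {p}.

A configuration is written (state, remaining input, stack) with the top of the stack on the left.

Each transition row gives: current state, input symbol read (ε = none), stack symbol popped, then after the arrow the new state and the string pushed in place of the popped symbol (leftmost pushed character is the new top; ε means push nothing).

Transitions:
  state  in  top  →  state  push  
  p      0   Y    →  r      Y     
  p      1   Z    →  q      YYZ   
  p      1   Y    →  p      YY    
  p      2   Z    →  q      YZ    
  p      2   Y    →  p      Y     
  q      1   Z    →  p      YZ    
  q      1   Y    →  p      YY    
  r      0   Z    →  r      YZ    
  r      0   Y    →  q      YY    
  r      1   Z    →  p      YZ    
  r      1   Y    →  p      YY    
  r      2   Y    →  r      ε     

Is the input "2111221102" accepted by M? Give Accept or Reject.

(p, 2111221102, Z) ⊢ (q, 111221102, YZ) ⊢ (p, 11221102, YYZ) ⊢ (p, 1221102, YYYZ) ⊢ (p, 221102, YYYYZ) ⊢ (p, 21102, YYYYZ) ⊢ (p, 1102, YYYYZ) ⊢ (p, 102, YYYYYZ) ⊢ (p, 02, YYYYYYZ) ⊢ (r, 2, YYYYYYZ) ⊢ (r, ε, YYYYYZ)
All input consumed; state r ∉ F and no further ε-move applies.

Reject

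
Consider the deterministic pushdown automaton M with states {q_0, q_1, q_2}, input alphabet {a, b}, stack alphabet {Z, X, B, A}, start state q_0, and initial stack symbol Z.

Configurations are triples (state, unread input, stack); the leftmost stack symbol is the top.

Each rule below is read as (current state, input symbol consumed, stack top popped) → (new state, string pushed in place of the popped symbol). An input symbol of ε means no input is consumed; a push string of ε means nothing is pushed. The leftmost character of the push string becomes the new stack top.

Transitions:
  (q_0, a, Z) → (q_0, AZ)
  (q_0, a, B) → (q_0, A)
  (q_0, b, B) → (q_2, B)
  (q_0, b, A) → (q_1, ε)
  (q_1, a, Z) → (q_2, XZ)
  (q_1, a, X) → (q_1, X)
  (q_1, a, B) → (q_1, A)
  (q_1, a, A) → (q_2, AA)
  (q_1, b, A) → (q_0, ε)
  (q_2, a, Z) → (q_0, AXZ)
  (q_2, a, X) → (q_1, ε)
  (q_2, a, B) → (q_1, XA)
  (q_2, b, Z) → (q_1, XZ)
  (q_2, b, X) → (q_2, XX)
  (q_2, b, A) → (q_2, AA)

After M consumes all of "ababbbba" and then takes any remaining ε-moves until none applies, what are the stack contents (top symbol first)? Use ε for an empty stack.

(q_0, ababbbba, Z) ⊢ (q_0, babbbba, AZ) ⊢ (q_1, abbbba, Z) ⊢ (q_2, bbbba, XZ) ⊢ (q_2, bbba, XXZ) ⊢ (q_2, bba, XXXZ) ⊢ (q_2, ba, XXXXZ) ⊢ (q_2, a, XXXXXZ) ⊢ (q_1, ε, XXXXZ)
All input consumed in state q_1 with stack XXXXZ.

XXXXZ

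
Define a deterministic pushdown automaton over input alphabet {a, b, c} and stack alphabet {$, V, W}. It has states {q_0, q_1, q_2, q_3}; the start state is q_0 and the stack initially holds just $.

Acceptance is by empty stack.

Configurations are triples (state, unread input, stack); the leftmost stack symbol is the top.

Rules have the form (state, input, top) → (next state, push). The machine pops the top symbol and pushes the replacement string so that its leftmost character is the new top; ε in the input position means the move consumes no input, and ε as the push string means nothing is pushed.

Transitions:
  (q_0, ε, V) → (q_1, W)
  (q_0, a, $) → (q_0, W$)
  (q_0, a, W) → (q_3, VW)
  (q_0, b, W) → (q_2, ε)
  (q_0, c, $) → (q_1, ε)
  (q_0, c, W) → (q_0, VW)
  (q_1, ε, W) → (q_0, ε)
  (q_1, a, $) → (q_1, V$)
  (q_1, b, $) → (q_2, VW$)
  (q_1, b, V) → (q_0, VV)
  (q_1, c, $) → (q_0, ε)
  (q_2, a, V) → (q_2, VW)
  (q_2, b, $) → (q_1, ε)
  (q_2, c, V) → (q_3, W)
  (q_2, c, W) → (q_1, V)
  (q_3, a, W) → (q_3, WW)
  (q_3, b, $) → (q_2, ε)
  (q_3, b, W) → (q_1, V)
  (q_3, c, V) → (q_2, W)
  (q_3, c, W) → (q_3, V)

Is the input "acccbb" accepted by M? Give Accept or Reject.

Accept

(q_0, acccbb, $) ⊢ (q_0, cccbb, W$) ⊢ (q_0, ccbb, VW$) ⊢ (q_1, ccbb, WW$) ⊢ (q_0, ccbb, W$) ⊢ (q_0, cbb, VW$) ⊢ (q_1, cbb, WW$) ⊢ (q_0, cbb, W$) ⊢ (q_0, bb, VW$) ⊢ (q_1, bb, WW$) ⊢ (q_0, bb, W$) ⊢ (q_2, b, $) ⊢ (q_1, ε, ε)
All input consumed and the stack is empty.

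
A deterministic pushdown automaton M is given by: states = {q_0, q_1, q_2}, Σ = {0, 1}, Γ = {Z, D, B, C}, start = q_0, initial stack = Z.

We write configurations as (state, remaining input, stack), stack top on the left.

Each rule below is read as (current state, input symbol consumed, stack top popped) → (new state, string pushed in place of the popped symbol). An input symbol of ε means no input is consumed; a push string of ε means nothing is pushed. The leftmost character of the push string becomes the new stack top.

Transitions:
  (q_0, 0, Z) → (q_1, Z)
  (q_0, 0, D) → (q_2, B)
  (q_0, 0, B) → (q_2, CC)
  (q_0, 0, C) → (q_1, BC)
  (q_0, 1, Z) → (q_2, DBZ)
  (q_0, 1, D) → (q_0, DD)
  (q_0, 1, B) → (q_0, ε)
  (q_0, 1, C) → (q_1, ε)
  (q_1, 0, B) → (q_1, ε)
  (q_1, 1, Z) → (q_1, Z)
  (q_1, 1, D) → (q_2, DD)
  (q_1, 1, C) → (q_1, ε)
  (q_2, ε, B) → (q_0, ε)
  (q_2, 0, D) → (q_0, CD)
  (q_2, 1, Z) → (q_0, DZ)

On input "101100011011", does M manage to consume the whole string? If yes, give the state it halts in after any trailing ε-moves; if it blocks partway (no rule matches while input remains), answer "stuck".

(q_0, 101100011011, Z)
  read 1, top Z: go to q_2, push DBZ → (q_2, 01100011011, DBZ)
  read 0, top D: go to q_0, push CD → (q_0, 1100011011, CDBZ)
  read 1, top C: go to q_1, push ε → (q_1, 100011011, DBZ)
  read 1, top D: go to q_2, push DD → (q_2, 00011011, DDBZ)
  read 0, top D: go to q_0, push CD → (q_0, 0011011, CDDBZ)
  read 0, top C: go to q_1, push BC → (q_1, 011011, BCDDBZ)
  read 0, top B: go to q_1, push ε → (q_1, 11011, CDDBZ)
  read 1, top C: go to q_1, push ε → (q_1, 1011, DDBZ)
  read 1, top D: go to q_2, push DD → (q_2, 011, DDDBZ)
  read 0, top D: go to q_0, push CD → (q_0, 11, CDDDBZ)
  read 1, top C: go to q_1, push ε → (q_1, 1, DDDBZ)
  read 1, top D: go to q_2, push DD → (q_2, ε, DDDDBZ)
All input consumed; M is in state q_2.

q_2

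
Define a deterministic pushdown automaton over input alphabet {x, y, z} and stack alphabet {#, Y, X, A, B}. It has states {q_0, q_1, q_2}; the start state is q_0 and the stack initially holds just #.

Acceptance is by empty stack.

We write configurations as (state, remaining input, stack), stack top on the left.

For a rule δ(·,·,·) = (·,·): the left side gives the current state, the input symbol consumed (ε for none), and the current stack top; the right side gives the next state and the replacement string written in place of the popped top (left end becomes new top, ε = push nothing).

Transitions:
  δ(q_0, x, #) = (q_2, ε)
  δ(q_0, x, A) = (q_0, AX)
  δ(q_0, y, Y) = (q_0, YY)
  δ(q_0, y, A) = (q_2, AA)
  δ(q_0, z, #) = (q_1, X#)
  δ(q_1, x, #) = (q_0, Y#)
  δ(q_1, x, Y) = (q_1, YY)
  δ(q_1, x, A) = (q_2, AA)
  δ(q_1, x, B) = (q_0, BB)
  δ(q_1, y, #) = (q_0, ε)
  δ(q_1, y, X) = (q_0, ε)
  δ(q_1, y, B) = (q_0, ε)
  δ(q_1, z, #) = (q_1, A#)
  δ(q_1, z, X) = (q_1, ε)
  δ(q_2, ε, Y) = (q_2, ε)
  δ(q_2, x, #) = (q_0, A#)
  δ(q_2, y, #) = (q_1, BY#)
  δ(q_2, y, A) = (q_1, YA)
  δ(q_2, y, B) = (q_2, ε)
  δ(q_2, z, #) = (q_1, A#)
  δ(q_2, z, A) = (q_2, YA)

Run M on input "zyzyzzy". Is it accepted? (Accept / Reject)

Accept

(q_0, zyzyzzy, #)
  read z, top #: go to q_1, push X# → (q_1, yzyzzy, X#)
  read y, top X: go to q_0, push ε → (q_0, zyzzy, #)
  read z, top #: go to q_1, push X# → (q_1, yzzy, X#)
  read y, top X: go to q_0, push ε → (q_0, zzy, #)
  read z, top #: go to q_1, push X# → (q_1, zy, X#)
  read z, top X: go to q_1, push ε → (q_1, y, #)
  read y, top #: go to q_0, push ε → (q_0, ε, ε)
All input consumed and the stack is empty.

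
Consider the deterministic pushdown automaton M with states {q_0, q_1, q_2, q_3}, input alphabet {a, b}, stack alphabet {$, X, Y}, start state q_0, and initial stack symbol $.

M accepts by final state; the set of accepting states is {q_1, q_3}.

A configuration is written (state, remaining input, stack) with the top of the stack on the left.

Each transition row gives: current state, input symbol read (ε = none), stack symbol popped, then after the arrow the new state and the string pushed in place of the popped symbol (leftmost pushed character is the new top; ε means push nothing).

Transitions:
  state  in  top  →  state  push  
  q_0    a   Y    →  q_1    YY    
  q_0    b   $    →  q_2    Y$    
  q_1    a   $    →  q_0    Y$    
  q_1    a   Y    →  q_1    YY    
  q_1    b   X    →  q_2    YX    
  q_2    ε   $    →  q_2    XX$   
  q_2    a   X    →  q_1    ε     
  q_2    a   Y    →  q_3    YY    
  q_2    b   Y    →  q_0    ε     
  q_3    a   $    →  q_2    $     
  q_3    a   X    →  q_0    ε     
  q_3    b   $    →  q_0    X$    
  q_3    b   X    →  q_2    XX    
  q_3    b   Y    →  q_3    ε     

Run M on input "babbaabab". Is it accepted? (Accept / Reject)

Accept

(q_0, babbaabab, $)
  read b, top $: go to q_2, push Y$ → (q_2, abbaabab, Y$)
  read a, top Y: go to q_3, push YY → (q_3, bbaabab, YY$)
  read b, top Y: go to q_3, push ε → (q_3, baabab, Y$)
  read b, top Y: go to q_3, push ε → (q_3, aabab, $)
  read a, top $: go to q_2, push $ → (q_2, abab, $)
  ε-move, top $: go to q_2, push XX$ → (q_2, abab, XX$)
  read a, top X: go to q_1, push ε → (q_1, bab, X$)
  read b, top X: go to q_2, push YX → (q_2, ab, YX$)
  read a, top Y: go to q_3, push YY → (q_3, b, YYX$)
  read b, top Y: go to q_3, push ε → (q_3, ε, YX$)
All input consumed; state q_3 ∈ F.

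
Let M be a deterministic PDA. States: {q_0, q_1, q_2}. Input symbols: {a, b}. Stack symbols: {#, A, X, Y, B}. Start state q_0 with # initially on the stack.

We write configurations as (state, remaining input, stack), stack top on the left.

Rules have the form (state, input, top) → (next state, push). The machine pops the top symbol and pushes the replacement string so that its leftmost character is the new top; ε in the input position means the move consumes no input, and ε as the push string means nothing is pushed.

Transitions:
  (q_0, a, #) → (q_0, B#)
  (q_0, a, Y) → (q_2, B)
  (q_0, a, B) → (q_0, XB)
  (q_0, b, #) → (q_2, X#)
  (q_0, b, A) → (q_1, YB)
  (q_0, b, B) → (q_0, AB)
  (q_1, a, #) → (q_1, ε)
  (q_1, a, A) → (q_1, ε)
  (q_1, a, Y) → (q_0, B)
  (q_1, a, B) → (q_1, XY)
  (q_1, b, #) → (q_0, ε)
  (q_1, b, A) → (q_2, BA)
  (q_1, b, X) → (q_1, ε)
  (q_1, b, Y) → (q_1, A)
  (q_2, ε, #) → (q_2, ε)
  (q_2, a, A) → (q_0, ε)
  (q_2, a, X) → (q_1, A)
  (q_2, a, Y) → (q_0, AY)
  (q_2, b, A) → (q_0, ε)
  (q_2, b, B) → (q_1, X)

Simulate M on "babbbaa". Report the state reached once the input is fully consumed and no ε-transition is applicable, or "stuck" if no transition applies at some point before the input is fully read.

q_1

(q_0, babbbaa, #) ⊢ (q_2, abbbaa, X#) ⊢ (q_1, bbbaa, A#) ⊢ (q_2, bbaa, BA#) ⊢ (q_1, baa, XA#) ⊢ (q_1, aa, A#) ⊢ (q_1, a, #) ⊢ (q_1, ε, ε)
All input consumed; M is in state q_1.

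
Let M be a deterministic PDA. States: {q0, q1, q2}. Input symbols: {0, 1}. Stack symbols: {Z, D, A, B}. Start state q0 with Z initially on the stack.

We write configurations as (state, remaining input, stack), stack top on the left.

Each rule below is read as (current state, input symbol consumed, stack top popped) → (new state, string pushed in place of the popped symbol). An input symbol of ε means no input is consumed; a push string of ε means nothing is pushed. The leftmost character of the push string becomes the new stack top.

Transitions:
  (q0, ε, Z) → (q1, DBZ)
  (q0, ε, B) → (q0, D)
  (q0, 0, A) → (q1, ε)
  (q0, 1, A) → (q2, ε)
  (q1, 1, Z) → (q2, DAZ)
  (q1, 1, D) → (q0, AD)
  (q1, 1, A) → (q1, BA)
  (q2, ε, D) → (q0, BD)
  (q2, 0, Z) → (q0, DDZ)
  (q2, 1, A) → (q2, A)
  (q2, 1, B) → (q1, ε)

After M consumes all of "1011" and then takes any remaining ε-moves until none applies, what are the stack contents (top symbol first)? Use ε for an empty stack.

DDBZ

(q0, 1011, Z)
  ε-move, top Z: go to q1, push DBZ → (q1, 1011, DBZ)
  read 1, top D: go to q0, push AD → (q0, 011, ADBZ)
  read 0, top A: go to q1, push ε → (q1, 11, DBZ)
  read 1, top D: go to q0, push AD → (q0, 1, ADBZ)
  read 1, top A: go to q2, push ε → (q2, ε, DBZ)
  ε-move, top D: go to q0, push BD → (q0, ε, BDBZ)
  ε-move, top B: go to q0, push D → (q0, ε, DDBZ)
All input consumed in state q0 with stack DDBZ.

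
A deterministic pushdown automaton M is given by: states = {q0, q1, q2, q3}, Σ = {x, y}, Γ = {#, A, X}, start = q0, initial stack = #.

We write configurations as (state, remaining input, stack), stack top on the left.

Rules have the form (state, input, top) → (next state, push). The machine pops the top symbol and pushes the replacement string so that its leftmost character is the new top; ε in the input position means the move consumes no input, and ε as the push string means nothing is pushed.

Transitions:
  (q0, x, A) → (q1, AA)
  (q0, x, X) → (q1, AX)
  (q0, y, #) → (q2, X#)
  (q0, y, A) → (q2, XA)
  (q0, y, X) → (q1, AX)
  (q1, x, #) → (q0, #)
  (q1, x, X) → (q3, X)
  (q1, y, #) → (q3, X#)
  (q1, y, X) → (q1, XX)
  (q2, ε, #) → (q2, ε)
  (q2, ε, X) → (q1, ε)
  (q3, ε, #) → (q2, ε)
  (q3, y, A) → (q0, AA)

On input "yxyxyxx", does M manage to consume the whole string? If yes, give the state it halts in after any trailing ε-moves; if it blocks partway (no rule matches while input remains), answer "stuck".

(q0, yxyxyxx, #)
  read y, top #: go to q2, push X# → (q2, xyxyxx, X#)
  ε-move, top X: go to q1, push ε → (q1, xyxyxx, #)
  read x, top #: go to q0, push # → (q0, yxyxx, #)
  read y, top #: go to q2, push X# → (q2, xyxx, X#)
  ε-move, top X: go to q1, push ε → (q1, xyxx, #)
  read x, top #: go to q0, push # → (q0, yxx, #)
  read y, top #: go to q2, push X# → (q2, xx, X#)
  ε-move, top X: go to q1, push ε → (q1, xx, #)
  read x, top #: go to q0, push # → (q0, x, #)
No transition for (q0, x, top #); M blocks with input x remaining.

stuck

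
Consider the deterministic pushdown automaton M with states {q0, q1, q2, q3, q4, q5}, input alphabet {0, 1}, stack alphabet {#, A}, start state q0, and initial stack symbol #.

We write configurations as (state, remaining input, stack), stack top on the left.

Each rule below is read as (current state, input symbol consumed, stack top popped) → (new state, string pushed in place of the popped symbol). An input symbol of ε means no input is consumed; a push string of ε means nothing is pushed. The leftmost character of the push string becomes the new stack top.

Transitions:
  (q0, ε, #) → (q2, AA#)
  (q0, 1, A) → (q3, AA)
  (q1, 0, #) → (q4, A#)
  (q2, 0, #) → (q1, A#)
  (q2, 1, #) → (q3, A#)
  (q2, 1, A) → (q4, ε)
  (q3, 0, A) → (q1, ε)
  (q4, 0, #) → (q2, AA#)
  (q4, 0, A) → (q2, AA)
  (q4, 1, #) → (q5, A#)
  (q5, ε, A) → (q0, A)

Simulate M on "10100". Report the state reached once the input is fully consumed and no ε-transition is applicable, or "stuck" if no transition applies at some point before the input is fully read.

(q0, 10100, #) ⊢ (q2, 10100, AA#) ⊢ (q4, 0100, A#) ⊢ (q2, 100, AA#) ⊢ (q4, 00, A#) ⊢ (q2, 0, AA#)
No transition for (q2, 0, top A); M blocks with input 0 remaining.

stuck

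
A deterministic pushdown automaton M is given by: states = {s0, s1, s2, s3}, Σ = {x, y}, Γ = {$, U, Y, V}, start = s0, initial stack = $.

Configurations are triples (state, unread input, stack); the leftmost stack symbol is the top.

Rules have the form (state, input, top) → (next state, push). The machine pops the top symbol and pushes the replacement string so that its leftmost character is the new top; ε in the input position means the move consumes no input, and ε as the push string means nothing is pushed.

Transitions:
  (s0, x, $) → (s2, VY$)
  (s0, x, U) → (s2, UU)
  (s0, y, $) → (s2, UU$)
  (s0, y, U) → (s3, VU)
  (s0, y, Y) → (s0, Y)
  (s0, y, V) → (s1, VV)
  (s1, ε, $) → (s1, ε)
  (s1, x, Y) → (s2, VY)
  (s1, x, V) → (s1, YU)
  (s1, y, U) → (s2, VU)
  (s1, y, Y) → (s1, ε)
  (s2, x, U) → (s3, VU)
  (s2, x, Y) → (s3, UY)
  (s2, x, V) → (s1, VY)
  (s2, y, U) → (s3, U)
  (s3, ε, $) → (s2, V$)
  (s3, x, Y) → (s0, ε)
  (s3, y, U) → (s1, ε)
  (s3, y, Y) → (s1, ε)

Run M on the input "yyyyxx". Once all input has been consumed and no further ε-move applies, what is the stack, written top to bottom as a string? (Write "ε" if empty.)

(s0, yyyyxx, $) ⊢ (s2, yyyxx, UU$) ⊢ (s3, yyxx, UU$) ⊢ (s1, yxx, U$) ⊢ (s2, xx, VU$) ⊢ (s1, x, VYU$) ⊢ (s1, ε, YUYU$)
All input consumed in state s1 with stack YUYU$.

YUYU$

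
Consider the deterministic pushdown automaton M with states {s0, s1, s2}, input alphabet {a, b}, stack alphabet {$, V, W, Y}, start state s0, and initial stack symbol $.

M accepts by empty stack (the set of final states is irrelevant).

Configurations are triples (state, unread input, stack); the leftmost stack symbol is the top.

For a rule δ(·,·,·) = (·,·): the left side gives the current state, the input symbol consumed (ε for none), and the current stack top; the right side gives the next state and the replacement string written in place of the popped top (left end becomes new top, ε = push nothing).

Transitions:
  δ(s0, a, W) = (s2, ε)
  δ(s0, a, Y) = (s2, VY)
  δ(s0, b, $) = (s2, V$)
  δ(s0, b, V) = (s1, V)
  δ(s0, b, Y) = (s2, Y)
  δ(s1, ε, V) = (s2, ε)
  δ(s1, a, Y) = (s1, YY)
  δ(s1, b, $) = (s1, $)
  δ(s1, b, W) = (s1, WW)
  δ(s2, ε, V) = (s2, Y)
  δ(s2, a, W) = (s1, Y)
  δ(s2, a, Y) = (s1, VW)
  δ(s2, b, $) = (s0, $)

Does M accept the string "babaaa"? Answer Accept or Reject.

Reject

(s0, babaaa, $)
  read b, top $: go to s2, push V$ → (s2, abaaa, V$)
  ε-move, top V: go to s2, push Y → (s2, abaaa, Y$)
  read a, top Y: go to s1, push VW → (s1, baaa, VW$)
  ε-move, top V: go to s2, push ε → (s2, baaa, W$)
No transition applies at (s2, baaa, W$); input not fully consumed.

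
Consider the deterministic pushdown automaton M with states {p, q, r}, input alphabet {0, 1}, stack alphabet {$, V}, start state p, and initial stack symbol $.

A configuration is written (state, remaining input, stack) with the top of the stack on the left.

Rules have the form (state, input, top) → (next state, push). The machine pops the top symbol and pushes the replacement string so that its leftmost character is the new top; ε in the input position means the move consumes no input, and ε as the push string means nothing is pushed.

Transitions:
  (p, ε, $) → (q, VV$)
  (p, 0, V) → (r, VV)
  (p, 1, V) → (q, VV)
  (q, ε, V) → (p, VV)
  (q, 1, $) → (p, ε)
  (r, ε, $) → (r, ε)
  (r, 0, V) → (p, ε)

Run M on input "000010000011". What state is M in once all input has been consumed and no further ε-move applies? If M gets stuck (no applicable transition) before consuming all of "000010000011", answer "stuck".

stuck

(p, 000010000011, $) ⊢ (q, 000010000011, VV$) ⊢ (p, 000010000011, VVV$) ⊢ (r, 00010000011, VVVV$) ⊢ (p, 0010000011, VVV$) ⊢ (r, 010000011, VVVV$) ⊢ (p, 10000011, VVV$) ⊢ (q, 0000011, VVVV$) ⊢ (p, 0000011, VVVVV$) ⊢ (r, 000011, VVVVVV$) ⊢ (p, 00011, VVVVV$) ⊢ (r, 0011, VVVVVV$) ⊢ (p, 011, VVVVV$) ⊢ (r, 11, VVVVVV$)
No transition for (r, 1, top V); M blocks with input 11 remaining.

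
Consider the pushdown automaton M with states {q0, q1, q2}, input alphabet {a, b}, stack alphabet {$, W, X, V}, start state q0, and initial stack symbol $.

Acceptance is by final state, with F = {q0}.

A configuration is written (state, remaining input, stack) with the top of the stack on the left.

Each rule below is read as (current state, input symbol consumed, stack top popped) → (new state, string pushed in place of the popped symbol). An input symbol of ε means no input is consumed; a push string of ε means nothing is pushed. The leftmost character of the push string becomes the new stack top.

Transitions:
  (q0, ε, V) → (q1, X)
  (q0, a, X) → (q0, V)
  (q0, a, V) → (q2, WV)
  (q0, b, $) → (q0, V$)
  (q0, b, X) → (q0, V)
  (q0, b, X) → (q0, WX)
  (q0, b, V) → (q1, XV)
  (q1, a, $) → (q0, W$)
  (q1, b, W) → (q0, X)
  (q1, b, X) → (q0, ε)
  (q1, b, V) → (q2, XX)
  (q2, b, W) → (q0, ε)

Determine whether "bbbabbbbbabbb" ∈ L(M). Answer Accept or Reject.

Accept

One accepting computation: (q0, bbbabbbbbabbb, $) ⊢ (q0, bbabbbbbabbb, V$) ⊢ (q1, babbbbbabbb, XV$) ⊢ (q0, abbbbbabbb, V$) ⊢ (q2, bbbbbabbb, WV$) ⊢ (q0, bbbbabbb, V$) ⊢ (q1, bbbabbb, XV$) ⊢ (q0, bbabbb, V$) ⊢ (q1, babbb, XV$) ⊢ (q0, abbb, V$) ⊢ (q2, bbb, WV$) ⊢ (q0, bb, V$) ⊢ (q1, b, XV$) ⊢ (q0, ε, V$)
All input consumed and state q0 ∈ F.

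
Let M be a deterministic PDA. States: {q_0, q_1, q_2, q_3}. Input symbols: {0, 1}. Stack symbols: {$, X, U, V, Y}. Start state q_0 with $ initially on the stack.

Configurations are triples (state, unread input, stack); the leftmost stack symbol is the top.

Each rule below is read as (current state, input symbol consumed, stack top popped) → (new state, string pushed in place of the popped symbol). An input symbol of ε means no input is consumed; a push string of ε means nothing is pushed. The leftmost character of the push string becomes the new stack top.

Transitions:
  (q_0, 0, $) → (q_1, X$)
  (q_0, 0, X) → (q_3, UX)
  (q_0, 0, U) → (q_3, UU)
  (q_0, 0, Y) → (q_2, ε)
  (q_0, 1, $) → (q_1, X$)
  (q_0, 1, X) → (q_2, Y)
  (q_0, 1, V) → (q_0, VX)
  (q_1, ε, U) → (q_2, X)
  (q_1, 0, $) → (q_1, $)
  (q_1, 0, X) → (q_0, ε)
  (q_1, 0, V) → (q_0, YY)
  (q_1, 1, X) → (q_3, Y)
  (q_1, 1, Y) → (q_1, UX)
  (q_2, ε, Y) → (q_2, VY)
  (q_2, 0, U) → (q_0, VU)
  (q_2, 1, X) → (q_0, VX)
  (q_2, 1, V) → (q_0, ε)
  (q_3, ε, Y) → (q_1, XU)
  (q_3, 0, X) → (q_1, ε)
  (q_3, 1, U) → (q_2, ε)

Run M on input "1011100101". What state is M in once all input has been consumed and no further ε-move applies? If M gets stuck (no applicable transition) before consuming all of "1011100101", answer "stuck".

q_0

(q_0, 1011100101, $)
  read 1, top $: go to q_1, push X$ → (q_1, 011100101, X$)
  read 0, top X: go to q_0, push ε → (q_0, 11100101, $)
  read 1, top $: go to q_1, push X$ → (q_1, 1100101, X$)
  read 1, top X: go to q_3, push Y → (q_3, 100101, Y$)
  ε-move, top Y: go to q_1, push XU → (q_1, 100101, XU$)
  read 1, top X: go to q_3, push Y → (q_3, 00101, YU$)
  ε-move, top Y: go to q_1, push XU → (q_1, 00101, XUU$)
  read 0, top X: go to q_0, push ε → (q_0, 0101, UU$)
  read 0, top U: go to q_3, push UU → (q_3, 101, UUU$)
  read 1, top U: go to q_2, push ε → (q_2, 01, UU$)
  read 0, top U: go to q_0, push VU → (q_0, 1, VUU$)
  read 1, top V: go to q_0, push VX → (q_0, ε, VXUU$)
All input consumed; M is in state q_0.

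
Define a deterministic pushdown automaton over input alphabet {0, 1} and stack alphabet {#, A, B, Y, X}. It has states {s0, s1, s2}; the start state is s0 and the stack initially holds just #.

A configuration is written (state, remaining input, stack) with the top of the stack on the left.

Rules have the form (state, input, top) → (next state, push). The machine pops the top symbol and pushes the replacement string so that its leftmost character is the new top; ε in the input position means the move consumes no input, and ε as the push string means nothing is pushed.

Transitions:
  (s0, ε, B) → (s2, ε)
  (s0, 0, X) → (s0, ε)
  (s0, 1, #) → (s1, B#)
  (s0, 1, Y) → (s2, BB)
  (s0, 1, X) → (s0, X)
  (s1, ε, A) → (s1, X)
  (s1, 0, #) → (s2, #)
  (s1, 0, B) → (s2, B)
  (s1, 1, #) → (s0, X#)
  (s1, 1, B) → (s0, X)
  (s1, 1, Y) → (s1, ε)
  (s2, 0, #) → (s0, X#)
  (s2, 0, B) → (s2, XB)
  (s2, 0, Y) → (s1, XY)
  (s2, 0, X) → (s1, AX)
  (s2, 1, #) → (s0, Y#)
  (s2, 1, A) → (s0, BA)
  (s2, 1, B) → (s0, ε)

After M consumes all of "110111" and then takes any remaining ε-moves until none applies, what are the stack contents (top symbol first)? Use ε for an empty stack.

(s0, 110111, #)
  read 1, top #: go to s1, push B# → (s1, 10111, B#)
  read 1, top B: go to s0, push X → (s0, 0111, X#)
  read 0, top X: go to s0, push ε → (s0, 111, #)
  read 1, top #: go to s1, push B# → (s1, 11, B#)
  read 1, top B: go to s0, push X → (s0, 1, X#)
  read 1, top X: go to s0, push X → (s0, ε, X#)
All input consumed in state s0 with stack X#.

X#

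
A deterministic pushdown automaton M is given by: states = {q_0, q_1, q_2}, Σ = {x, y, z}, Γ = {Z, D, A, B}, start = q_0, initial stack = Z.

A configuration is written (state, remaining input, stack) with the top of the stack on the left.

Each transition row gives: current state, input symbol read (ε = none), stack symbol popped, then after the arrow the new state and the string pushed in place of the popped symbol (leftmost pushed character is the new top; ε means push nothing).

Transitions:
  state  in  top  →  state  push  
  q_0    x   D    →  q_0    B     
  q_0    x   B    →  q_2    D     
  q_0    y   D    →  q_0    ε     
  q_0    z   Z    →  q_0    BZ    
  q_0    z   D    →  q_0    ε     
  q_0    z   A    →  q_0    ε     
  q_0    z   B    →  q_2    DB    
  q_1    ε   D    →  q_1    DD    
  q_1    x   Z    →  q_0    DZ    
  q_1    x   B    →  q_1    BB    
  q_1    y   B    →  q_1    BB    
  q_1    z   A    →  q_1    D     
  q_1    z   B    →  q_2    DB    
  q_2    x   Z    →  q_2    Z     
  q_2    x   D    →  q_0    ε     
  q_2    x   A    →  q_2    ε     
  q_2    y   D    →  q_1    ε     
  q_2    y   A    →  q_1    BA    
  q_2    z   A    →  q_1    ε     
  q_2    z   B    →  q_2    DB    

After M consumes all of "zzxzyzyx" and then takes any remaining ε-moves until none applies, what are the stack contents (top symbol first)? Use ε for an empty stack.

(q_0, zzxzyzyx, Z)
  read z, top Z: go to q_0, push BZ → (q_0, zxzyzyx, BZ)
  read z, top B: go to q_2, push DB → (q_2, xzyzyx, DBZ)
  read x, top D: go to q_0, push ε → (q_0, zyzyx, BZ)
  read z, top B: go to q_2, push DB → (q_2, yzyx, DBZ)
  read y, top D: go to q_1, push ε → (q_1, zyx, BZ)
  read z, top B: go to q_2, push DB → (q_2, yx, DBZ)
  read y, top D: go to q_1, push ε → (q_1, x, BZ)
  read x, top B: go to q_1, push BB → (q_1, ε, BBZ)
All input consumed in state q_1 with stack BBZ.

BBZ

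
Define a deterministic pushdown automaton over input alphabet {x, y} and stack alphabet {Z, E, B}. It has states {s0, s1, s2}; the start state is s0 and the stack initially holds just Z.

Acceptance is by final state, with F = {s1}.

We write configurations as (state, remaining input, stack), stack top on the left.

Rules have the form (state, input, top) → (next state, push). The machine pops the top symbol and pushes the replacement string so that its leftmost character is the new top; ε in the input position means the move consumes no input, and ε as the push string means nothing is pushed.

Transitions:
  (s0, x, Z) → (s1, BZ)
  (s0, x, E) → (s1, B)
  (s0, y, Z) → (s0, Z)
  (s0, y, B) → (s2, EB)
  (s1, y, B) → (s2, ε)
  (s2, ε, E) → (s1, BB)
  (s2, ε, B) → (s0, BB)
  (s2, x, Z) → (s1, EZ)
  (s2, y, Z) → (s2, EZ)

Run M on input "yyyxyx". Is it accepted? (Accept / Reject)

(s0, yyyxyx, Z)
  read y, top Z: go to s0, push Z → (s0, yyxyx, Z)
  read y, top Z: go to s0, push Z → (s0, yxyx, Z)
  read y, top Z: go to s0, push Z → (s0, xyx, Z)
  read x, top Z: go to s1, push BZ → (s1, yx, BZ)
  read y, top B: go to s2, push ε → (s2, x, Z)
  read x, top Z: go to s1, push EZ → (s1, ε, EZ)
All input consumed; state s1 ∈ F.

Accept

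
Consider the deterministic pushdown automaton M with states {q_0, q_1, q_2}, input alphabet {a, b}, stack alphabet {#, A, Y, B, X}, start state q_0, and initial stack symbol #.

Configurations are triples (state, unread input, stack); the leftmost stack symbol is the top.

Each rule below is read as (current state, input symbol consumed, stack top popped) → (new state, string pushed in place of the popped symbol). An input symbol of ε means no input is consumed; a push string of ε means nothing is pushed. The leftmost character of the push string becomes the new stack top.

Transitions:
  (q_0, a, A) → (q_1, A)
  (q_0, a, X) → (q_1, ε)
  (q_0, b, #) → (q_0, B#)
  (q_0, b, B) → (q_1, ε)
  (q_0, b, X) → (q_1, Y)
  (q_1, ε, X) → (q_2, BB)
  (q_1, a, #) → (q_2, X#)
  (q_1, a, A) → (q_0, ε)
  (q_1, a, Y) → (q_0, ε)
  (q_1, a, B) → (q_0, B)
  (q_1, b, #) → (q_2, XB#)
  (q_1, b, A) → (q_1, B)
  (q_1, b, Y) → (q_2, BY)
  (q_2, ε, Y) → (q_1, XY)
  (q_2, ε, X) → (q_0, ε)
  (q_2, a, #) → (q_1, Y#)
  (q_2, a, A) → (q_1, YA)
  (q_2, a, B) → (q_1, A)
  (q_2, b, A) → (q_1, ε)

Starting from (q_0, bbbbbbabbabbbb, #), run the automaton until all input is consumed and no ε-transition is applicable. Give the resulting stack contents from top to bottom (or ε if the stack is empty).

(q_0, bbbbbbabbabbbb, #)
  read b, top #: go to q_0, push B# → (q_0, bbbbbabbabbbb, B#)
  read b, top B: go to q_1, push ε → (q_1, bbbbabbabbbb, #)
  read b, top #: go to q_2, push XB# → (q_2, bbbabbabbbb, XB#)
  ε-move, top X: go to q_0, push ε → (q_0, bbbabbabbbb, B#)
  read b, top B: go to q_1, push ε → (q_1, bbabbabbbb, #)
  read b, top #: go to q_2, push XB# → (q_2, babbabbbb, XB#)
  ε-move, top X: go to q_0, push ε → (q_0, babbabbbb, B#)
  read b, top B: go to q_1, push ε → (q_1, abbabbbb, #)
  read a, top #: go to q_2, push X# → (q_2, bbabbbb, X#)
  ε-move, top X: go to q_0, push ε → (q_0, bbabbbb, #)
  read b, top #: go to q_0, push B# → (q_0, babbbb, B#)
  read b, top B: go to q_1, push ε → (q_1, abbbb, #)
  read a, top #: go to q_2, push X# → (q_2, bbbb, X#)
  ε-move, top X: go to q_0, push ε → (q_0, bbbb, #)
  read b, top #: go to q_0, push B# → (q_0, bbb, B#)
  read b, top B: go to q_1, push ε → (q_1, bb, #)
  read b, top #: go to q_2, push XB# → (q_2, b, XB#)
  ε-move, top X: go to q_0, push ε → (q_0, b, B#)
  read b, top B: go to q_1, push ε → (q_1, ε, #)
All input consumed in state q_1 with stack #.

#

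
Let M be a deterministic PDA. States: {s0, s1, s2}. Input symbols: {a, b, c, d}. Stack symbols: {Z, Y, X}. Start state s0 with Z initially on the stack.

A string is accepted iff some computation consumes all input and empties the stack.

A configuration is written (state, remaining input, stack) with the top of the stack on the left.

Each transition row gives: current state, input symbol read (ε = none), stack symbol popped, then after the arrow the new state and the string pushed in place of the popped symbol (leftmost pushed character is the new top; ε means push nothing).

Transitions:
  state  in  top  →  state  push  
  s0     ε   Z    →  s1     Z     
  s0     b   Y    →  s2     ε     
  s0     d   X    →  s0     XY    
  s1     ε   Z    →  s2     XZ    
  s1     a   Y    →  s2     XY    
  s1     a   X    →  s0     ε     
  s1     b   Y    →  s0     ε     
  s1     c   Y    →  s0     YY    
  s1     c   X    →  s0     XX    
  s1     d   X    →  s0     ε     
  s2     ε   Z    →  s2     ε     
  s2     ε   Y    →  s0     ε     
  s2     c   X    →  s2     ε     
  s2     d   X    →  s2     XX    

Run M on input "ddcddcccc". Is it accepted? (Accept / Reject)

Accept

(s0, ddcddcccc, Z) ⊢ (s1, ddcddcccc, Z) ⊢ (s2, ddcddcccc, XZ) ⊢ (s2, dcddcccc, XXZ) ⊢ (s2, cddcccc, XXXZ) ⊢ (s2, ddcccc, XXZ) ⊢ (s2, dcccc, XXXZ) ⊢ (s2, cccc, XXXXZ) ⊢ (s2, ccc, XXXZ) ⊢ (s2, cc, XXZ) ⊢ (s2, c, XZ) ⊢ (s2, ε, Z) ⊢ (s2, ε, ε)
All input consumed and the stack is empty.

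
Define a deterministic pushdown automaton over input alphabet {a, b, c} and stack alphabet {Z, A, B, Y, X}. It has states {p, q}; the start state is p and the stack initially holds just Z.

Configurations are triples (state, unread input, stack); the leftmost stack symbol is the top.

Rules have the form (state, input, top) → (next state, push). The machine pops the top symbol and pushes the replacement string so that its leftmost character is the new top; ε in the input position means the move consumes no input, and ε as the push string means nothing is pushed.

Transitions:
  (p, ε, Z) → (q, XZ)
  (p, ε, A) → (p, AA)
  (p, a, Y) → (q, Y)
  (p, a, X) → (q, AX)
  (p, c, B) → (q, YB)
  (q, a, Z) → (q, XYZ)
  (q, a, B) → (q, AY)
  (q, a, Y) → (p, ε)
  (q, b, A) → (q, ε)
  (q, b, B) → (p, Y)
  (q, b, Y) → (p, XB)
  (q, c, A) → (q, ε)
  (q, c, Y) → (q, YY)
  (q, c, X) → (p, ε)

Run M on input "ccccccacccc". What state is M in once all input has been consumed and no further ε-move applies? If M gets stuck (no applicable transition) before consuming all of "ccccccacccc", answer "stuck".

stuck

(p, ccccccacccc, Z) ⊢ (q, ccccccacccc, XZ) ⊢ (p, cccccacccc, Z) ⊢ (q, cccccacccc, XZ) ⊢ (p, ccccacccc, Z) ⊢ (q, ccccacccc, XZ) ⊢ (p, cccacccc, Z) ⊢ (q, cccacccc, XZ) ⊢ (p, ccacccc, Z) ⊢ (q, ccacccc, XZ) ⊢ (p, cacccc, Z) ⊢ (q, cacccc, XZ) ⊢ (p, acccc, Z) ⊢ (q, acccc, XZ)
No transition for (q, a, top X); M blocks with input acccc remaining.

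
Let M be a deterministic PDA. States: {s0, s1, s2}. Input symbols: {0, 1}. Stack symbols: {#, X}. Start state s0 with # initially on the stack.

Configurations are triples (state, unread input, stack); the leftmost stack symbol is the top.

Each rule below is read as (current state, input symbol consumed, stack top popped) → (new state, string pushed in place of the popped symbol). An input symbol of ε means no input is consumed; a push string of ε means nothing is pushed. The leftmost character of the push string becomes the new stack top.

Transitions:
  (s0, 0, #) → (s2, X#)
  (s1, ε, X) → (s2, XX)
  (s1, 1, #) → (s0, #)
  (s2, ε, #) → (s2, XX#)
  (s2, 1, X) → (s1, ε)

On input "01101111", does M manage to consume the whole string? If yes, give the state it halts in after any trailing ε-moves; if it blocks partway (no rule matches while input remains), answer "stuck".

stuck

(s0, 01101111, #) ⊢ (s2, 1101111, X#) ⊢ (s1, 101111, #) ⊢ (s0, 01111, #) ⊢ (s2, 1111, X#) ⊢ (s1, 111, #) ⊢ (s0, 11, #)
No transition for (s0, 1, top #); M blocks with input 11 remaining.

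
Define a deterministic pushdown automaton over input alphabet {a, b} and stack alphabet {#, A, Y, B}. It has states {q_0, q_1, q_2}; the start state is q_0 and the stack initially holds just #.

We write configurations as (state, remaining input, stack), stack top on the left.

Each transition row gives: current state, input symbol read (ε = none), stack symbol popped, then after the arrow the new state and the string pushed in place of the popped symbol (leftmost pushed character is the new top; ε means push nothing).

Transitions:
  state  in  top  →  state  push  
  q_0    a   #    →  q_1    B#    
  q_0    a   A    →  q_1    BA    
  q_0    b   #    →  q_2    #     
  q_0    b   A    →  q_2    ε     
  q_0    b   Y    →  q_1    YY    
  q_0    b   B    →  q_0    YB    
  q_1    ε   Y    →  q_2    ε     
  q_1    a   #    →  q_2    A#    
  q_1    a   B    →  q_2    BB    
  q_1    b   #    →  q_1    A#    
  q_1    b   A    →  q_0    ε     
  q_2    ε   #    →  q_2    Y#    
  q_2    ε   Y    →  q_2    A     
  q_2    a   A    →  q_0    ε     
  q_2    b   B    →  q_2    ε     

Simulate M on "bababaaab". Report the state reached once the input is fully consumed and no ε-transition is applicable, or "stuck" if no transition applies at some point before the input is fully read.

q_2

(q_0, bababaaab, #) ⊢ (q_2, ababaaab, #) ⊢ (q_2, ababaaab, Y#) ⊢ (q_2, ababaaab, A#) ⊢ (q_0, babaaab, #) ⊢ (q_2, abaaab, #) ⊢ (q_2, abaaab, Y#) ⊢ (q_2, abaaab, A#) ⊢ (q_0, baaab, #) ⊢ (q_2, aaab, #) ⊢ (q_2, aaab, Y#) ⊢ (q_2, aaab, A#) ⊢ (q_0, aab, #) ⊢ (q_1, ab, B#) ⊢ (q_2, b, BB#) ⊢ (q_2, ε, B#)
All input consumed; M is in state q_2.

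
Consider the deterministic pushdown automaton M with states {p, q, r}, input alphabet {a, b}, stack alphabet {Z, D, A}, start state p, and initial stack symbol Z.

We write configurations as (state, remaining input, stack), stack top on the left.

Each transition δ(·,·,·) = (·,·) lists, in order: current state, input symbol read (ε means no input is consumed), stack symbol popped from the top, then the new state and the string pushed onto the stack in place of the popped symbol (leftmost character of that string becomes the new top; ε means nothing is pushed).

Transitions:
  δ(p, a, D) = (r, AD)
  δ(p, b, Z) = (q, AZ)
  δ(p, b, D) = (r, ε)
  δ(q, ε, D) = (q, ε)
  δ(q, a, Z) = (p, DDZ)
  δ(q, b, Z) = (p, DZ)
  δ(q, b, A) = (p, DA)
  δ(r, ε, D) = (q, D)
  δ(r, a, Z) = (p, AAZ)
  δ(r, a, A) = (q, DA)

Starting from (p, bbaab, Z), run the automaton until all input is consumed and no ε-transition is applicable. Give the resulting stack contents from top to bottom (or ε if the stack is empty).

(p, bbaab, Z)
  read b, top Z: go to q, push AZ → (q, baab, AZ)
  read b, top A: go to p, push DA → (p, aab, DAZ)
  read a, top D: go to r, push AD → (r, ab, ADAZ)
  read a, top A: go to q, push DA → (q, b, DADAZ)
  ε-move, top D: go to q, push ε → (q, b, ADAZ)
  read b, top A: go to p, push DA → (p, ε, DADAZ)
All input consumed in state p with stack DADAZ.

DADAZ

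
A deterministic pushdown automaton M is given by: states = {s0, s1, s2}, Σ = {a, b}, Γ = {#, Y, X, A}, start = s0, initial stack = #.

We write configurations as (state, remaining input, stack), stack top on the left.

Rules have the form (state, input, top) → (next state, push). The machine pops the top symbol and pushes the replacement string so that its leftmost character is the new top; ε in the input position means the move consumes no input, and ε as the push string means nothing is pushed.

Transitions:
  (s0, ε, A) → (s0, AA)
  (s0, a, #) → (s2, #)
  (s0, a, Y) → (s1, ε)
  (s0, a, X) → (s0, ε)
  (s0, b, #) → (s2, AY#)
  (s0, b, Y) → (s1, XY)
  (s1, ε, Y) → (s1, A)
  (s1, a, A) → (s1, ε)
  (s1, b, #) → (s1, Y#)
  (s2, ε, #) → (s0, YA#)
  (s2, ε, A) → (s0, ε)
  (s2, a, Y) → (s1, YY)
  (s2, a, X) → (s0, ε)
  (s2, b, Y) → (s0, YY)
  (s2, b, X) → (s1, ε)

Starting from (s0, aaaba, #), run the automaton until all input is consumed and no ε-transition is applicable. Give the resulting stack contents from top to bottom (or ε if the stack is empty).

#

(s0, aaaba, #)
  read a, top #: go to s2, push # → (s2, aaba, #)
  ε-move, top #: go to s0, push YA# → (s0, aaba, YA#)
  read a, top Y: go to s1, push ε → (s1, aba, A#)
  read a, top A: go to s1, push ε → (s1, ba, #)
  read b, top #: go to s1, push Y# → (s1, a, Y#)
  ε-move, top Y: go to s1, push A → (s1, a, A#)
  read a, top A: go to s1, push ε → (s1, ε, #)
All input consumed in state s1 with stack #.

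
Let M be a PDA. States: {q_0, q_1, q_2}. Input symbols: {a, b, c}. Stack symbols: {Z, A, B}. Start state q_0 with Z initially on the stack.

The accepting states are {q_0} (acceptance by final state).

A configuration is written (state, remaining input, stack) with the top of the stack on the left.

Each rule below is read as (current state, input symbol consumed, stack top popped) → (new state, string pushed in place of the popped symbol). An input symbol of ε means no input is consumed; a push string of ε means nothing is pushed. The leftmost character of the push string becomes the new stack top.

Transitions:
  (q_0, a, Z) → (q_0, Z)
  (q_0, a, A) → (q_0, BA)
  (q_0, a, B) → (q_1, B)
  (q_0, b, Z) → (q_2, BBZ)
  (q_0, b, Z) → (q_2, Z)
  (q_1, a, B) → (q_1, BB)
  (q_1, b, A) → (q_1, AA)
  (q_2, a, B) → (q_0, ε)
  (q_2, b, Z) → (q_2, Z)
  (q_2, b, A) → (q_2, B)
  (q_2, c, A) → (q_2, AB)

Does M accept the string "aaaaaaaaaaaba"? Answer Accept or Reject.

Accept

One accepting computation: (q_0, aaaaaaaaaaaba, Z) ⊢ (q_0, aaaaaaaaaaba, Z) ⊢ (q_0, aaaaaaaaaba, Z) ⊢ (q_0, aaaaaaaaba, Z) ⊢ (q_0, aaaaaaaba, Z) ⊢ (q_0, aaaaaaba, Z) ⊢ (q_0, aaaaaba, Z) ⊢ (q_0, aaaaba, Z) ⊢ (q_0, aaaba, Z) ⊢ (q_0, aaba, Z) ⊢ (q_0, aba, Z) ⊢ (q_0, ba, Z) ⊢ (q_2, a, BBZ) ⊢ (q_0, ε, BZ)
All input consumed and state q_0 ∈ F.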